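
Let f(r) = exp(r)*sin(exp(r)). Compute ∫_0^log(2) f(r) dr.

-cos(2) + cos(1)

Let u = exp(r), so du = exp(r) dr. When r = 0, u = 1; when r = log(2), u = 2.
The integral becomes ∫ sin(u) du from 1 to 2, with antiderivative -cos(u).
Back in r: F(r) = -cos(exp(r)).
Then F(log(2)) - F(0) = (-cos(2)) - (-cos(1)) = -cos(2) + cos(1).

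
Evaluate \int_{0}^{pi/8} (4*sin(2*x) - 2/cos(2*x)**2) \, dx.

1 - sqrt(2)

An antiderivative is F(x) = -2*cos(2*x) - tan(2*x).
Then F(pi/8) - F(0) = (-sqrt(2) - 1) - (-2) = 1 - sqrt(2).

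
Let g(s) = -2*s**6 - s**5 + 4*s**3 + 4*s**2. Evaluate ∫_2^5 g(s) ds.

By the power rule, an antiderivative is F(s) = -2*s**7/7 - s**6/6 + s**4 + 4*s**3/3.
Then F(5) - F(2) = (-337875/14) - (-144/7) = -337587/14.

-337587/14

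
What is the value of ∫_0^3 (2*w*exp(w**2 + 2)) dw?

Let u = w**2 + 2, so du = 2*w dw. When w = 0, u = 2; when w = 3, u = 11.
The integral becomes ∫ exp(u) du from 2 to 11, with antiderivative exp(u).
Back in w: F(w) = exp(w**2 + 2).
Then F(3) - F(0) = (exp(11)) - (exp(2)) = -exp(2) + exp(11).

-exp(2) + exp(11)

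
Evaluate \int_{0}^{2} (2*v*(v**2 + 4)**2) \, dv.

Let u = v**2 + 4, so du = 2*v dv. When v = 0, u = 4; when v = 2, u = 8.
The integral becomes ∫ u**2 du from 4 to 8, with antiderivative u**3/3.
Back in v: F(v) = (v**2 + 4)**3/3.
Then F(2) - F(0) = (512/3) - (64/3) = 448/3.

448/3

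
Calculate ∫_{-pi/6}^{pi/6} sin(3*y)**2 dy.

pi/6

Use the identity sin^2(3*y) = (1 - cos(6*y))/2.
An antiderivative is F(y) = y/2 - sin(6*y)/12.
Then F(pi/6) - F(-pi/6) = (pi/12) - (-pi/12) = pi/6.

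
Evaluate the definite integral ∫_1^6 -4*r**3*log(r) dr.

-1296*log(3) - 1296*log(2) + 1295/4

Integrate by parts once (u = ln r, dv = -4*r**3 dr).
An antiderivative is F(r) = -r**4*(4*log(r) - 1)/4.
Then F(6) - F(1) = (-1296*log(3) - 1296*log(2) + 324) - (1/4) = -1296*log(3) - 1296*log(2) + 1295/4.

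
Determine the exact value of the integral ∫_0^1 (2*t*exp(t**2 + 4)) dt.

Let u = t**2 + 4, so du = 2*t dt. When t = 0, u = 4; when t = 1, u = 5.
The integral becomes ∫ exp(u) du from 4 to 5, with antiderivative exp(u).
Back in t: F(t) = exp(t**2 + 4).
Then F(1) - F(0) = (exp(5)) - (exp(4)) = -exp(4) + exp(5).

-exp(4) + exp(5)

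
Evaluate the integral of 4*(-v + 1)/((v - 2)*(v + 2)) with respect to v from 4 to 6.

-7*log(2) + 3*log(3)

Factor the denominator: v**2 - 4 = (v + 2)(v - 2).
Partial fractions: 4*(-v + 1)/((v - 2)*(v + 2)) = -3/(v + 2) - 1/(v - 2).
An antiderivative is F(v) = -log(v - 2) - 3*log(v + 2).
Then F(6) - F(4) = (-11*log(2)) - (-3*log(3) - 4*log(2)) = -7*log(2) + 3*log(3).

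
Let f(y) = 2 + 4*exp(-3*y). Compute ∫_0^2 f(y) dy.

16/3 - 4*exp(-6)/3

An antiderivative is F(y) = 2*y - 4*exp(-3*y)/3.
Then F(2) - F(0) = (4 - 4*exp(-6)/3) - (-4/3) = 16/3 - 4*exp(-6)/3.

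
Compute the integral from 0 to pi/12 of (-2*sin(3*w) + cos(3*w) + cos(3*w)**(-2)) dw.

An antiderivative is F(w) = sin(3*w)/3 + 2*cos(3*w)/3 + tan(3*w)/3.
Then F(pi/12) - F(0) = (1/3 + sqrt(2)/2) - (2/3) = -1/3 + sqrt(2)/2.

-1/3 + sqrt(2)/2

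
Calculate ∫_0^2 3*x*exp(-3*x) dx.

Integrate by parts once (u = x, dv = 3*exp(-3*x) dx).
An antiderivative is F(x) = (-3*x - 1)*exp(-3*x)/3.
Then F(2) - F(0) = (-7*exp(-6)/3) - (-1/3) = (-7 + exp(6))*exp(-6)/3.

(-7 + exp(6))*exp(-6)/3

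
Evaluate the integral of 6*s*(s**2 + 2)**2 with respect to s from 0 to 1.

Let u = s**2 + 2, so du = 2*s ds. When s = 0, u = 2; when s = 1, u = 3.
The integral becomes 3·∫ u**2 du from 2 to 3, with antiderivative u**3.
Back in s: F(s) = (s**2 + 2)**3.
Then F(1) - F(0) = (27) - (8) = 19.

19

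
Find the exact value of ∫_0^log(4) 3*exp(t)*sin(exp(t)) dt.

Let u = exp(t), so du = exp(t) dt. When t = 0, u = 1; when t = log(4), u = 4.
The integral becomes 3·∫ sin(u) du from 1 to 4, with antiderivative -3*cos(u).
Back in t: F(t) = -3*cos(exp(t)).
Then F(log(4)) - F(0) = (-3*cos(4)) - (-3*cos(1)) = 3*cos(1) - 3*cos(4).

3*cos(1) - 3*cos(4)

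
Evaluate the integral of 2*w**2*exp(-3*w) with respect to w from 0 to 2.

4/27 - 100*exp(-6)/27

Integrate by parts twice (u = w^2, dv = 2*exp(-3*w) dw).
An antiderivative is F(w) = (-18*w**2 - 12*w - 4)*exp(-3*w)/27.
Then F(2) - F(0) = (-100*exp(-6)/27) - (-4/27) = 4/27 - 100*exp(-6)/27.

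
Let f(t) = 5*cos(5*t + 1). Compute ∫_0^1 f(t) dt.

Let u = 5*t + 1, so du = 5 dt. When t = 0, u = 1; when t = 1, u = 6.
The integral becomes ∫ cos(u) du from 1 to 6, with antiderivative sin(u).
Back in t: F(t) = sin(5*t + 1).
Then F(1) - F(0) = (sin(6)) - (sin(1)) = -sin(1) + sin(6).

-sin(1) + sin(6)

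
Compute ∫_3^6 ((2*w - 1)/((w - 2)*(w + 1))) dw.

log(7)

Factor the denominator: w**2 - w - 2 = (w + 1)(w - 2).
Partial fractions: (2*w - 1)/((w - 2)*(w + 1)) = 1/(w + 1) + 1/(w - 2).
An antiderivative is F(w) = log(w - 2) + log(w + 1).
Then F(6) - F(3) = (log(28)) - (log(4)) = log(7).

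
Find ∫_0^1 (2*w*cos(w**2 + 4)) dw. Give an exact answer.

sin(5) - sin(4)

Let u = w**2 + 4, so du = 2*w dw. When w = 0, u = 4; when w = 1, u = 5.
The integral becomes ∫ cos(u) du from 4 to 5, with antiderivative sin(u).
Back in w: F(w) = sin(w**2 + 4).
Then F(1) - F(0) = (sin(5)) - (sin(4)) = sin(5) - sin(4).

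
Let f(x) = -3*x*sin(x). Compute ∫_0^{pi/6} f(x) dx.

Integrate by parts once (u = x, dv = -3*sin(x) dx).
An antiderivative is F(x) = 3*x*cos(x) - 3*sin(x).
Then F(pi/6) - F(0) = (-3/2 + sqrt(3)*pi/4) - (0) = -3/2 + sqrt(3)*pi/4.

-3/2 + sqrt(3)*pi/4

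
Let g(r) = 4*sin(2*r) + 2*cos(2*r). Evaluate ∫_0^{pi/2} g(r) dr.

4

An antiderivative is F(r) = sin(2*r) - 2*cos(2*r).
Then F(pi/2) - F(0) = (2) - (-2) = 4.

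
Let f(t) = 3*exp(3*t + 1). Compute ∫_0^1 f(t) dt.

-exp(1) + exp(4)

Let u = 3*t + 1, so du = 3 dt. When t = 0, u = 1; when t = 1, u = 4.
The integral becomes ∫ exp(u) du from 1 to 4, with antiderivative exp(u).
Back in t: F(t) = exp(3*t + 1).
Then F(1) - F(0) = (exp(4)) - (exp(1)) = -exp(1) + exp(4).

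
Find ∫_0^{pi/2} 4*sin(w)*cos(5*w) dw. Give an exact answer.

2/3

Use the identity sin(w)cos(5*w) = [sin(6*w) + sin(-4*w)]/2.
An antiderivative is F(w) = cos(4*w)/2 - cos(6*w)/3.
Then F(pi/2) - F(0) = (5/6) - (1/6) = 2/3.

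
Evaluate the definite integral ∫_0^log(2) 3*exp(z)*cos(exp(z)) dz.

Let u = exp(z), so du = exp(z) dz. When z = 0, u = 1; when z = log(2), u = 2.
The integral becomes 3·∫ cos(u) du from 1 to 2, with antiderivative 3*sin(u).
Back in z: F(z) = 3*sin(exp(z)).
Then F(log(2)) - F(0) = (3*sin(2)) - (3*sin(1)) = -3*sin(1) + 3*sin(2).

-3*sin(1) + 3*sin(2)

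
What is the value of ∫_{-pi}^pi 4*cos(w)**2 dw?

Use the identity cos^2(w) = (1 + cos(2*w))/2.
An antiderivative is F(w) = 2*w + sin(2*w).
Then F(pi) - F(-pi) = (2*pi) - (-2*pi) = 4*pi.

4*pi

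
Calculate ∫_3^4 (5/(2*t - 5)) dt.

5*log(3)/2

An antiderivative is F(t) = 5*log(2*t - 5)/2.
Then F(4) - F(3) = (5*log(3)/2) - (0) = 5*log(3)/2.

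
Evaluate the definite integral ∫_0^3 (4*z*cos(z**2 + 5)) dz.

Let u = z**2 + 5, so du = 2*z dz. When z = 0, u = 5; when z = 3, u = 14.
The integral becomes 2·∫ cos(u) du from 5 to 14, with antiderivative 2*sin(u).
Back in z: F(z) = 2*sin(z**2 + 5).
Then F(3) - F(0) = (2*sin(14)) - (2*sin(5)) = -2*sin(5) + 2*sin(14).

-2*sin(5) + 2*sin(14)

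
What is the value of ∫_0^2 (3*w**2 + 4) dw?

By the power rule, an antiderivative is F(w) = w**3 + 4*w.
Then F(2) - F(0) = (16) - (0) = 16.

16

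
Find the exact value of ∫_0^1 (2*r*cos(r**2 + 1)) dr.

-sin(1) + sin(2)

Let u = r**2 + 1, so du = 2*r dr. When r = 0, u = 1; when r = 1, u = 2.
The integral becomes ∫ cos(u) du from 1 to 2, with antiderivative sin(u).
Back in r: F(r) = sin(r**2 + 1).
Then F(1) - F(0) = (sin(2)) - (sin(1)) = -sin(1) + sin(2).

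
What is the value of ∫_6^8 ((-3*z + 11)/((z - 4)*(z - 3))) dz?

log(9/50)

Factor the denominator: z**2 - 7*z + 12 = (z - 3)(z - 4).
Partial fractions: (-3*z + 11)/((z - 4)*(z - 3)) = -2/(z - 3) - 1/(z - 4).
An antiderivative is F(z) = -log(z - 4) - 2*log(z - 3).
Then F(8) - F(6) = (-log(100)) - (-log(18)) = log(9/50).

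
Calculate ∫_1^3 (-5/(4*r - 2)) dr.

-5*log(5)/4

An antiderivative is F(r) = -5*log(4*r - 2)/4.
Then F(3) - F(1) = (-5*log(10)/4) - (-5*log(2)/4) = -5*log(5)/4.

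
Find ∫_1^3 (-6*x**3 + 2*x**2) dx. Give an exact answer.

By the power rule, an antiderivative is F(x) = -3*x**4/2 + 2*x**3/3.
Then F(3) - F(1) = (-207/2) - (-5/6) = -308/3.

-308/3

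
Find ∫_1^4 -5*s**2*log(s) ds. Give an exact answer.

35 - 640*log(2)/3

Integrate by parts once (u = ln s, dv = -5*s**2 ds).
An antiderivative is F(s) = -5*s**3*(3*log(s) - 1)/9.
Then F(4) - F(1) = (320/9 - 640*log(2)/3) - (5/9) = 35 - 640*log(2)/3.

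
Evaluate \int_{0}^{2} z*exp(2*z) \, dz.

1/4 + 3*exp(4)/4

Integrate by parts once (u = z, dv = exp(2*z) dz).
An antiderivative is F(z) = (2*z - 1)*exp(2*z)/4.
Then F(2) - F(0) = (3*exp(4)/4) - (-1/4) = 1/4 + 3*exp(4)/4.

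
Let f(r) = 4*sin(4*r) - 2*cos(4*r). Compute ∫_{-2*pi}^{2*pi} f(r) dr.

An antiderivative is F(r) = -sin(4*r)/2 - cos(4*r).
Then F(2*pi) - F(-2*pi) = (-1) - (-1) = 0.

0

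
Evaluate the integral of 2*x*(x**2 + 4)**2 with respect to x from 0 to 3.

711

Let u = x**2 + 4, so du = 2*x dx. When x = 0, u = 4; when x = 3, u = 13.
The integral becomes ∫ u**2 du from 4 to 13, with antiderivative u**3/3.
Back in x: F(x) = (x**2 + 4)**3/3.
Then F(3) - F(0) = (2197/3) - (64/3) = 711.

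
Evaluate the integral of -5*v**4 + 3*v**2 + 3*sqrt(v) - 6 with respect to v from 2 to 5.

-2994 - 4*sqrt(2) + 10*sqrt(5)

By the power rule, an antiderivative is F(v) = -v**5 + 2*v**(3/2) + v**3 - 6*v.
Then F(5) - F(2) = (-3030 + 10*sqrt(5)) - (-36 + 4*sqrt(2)) = -2994 - 4*sqrt(2) + 10*sqrt(5).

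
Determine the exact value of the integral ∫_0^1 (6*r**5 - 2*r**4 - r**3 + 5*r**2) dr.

121/60

By the power rule, an antiderivative is F(r) = r**6 - 2*r**5/5 - r**4/4 + 5*r**3/3.
Then F(1) - F(0) = (121/60) - (0) = 121/60.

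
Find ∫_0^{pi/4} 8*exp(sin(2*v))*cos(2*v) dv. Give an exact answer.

-4 + 4*E

Let u = sin(2*v), so du = 2*cos(2*v) dv. When v = 0, u = 0; when v = pi/4, u = 1.
The integral becomes 4·∫ exp(u) du from 0 to 1, with antiderivative 4*exp(u).
Back in v: F(v) = 4*exp(sin(2*v)).
Then F(pi/4) - F(0) = (4*E) - (4) = -4 + 4*E.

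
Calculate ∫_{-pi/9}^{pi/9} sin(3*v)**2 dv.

-sqrt(3)/12 + pi/9

Use the identity sin^2(3*v) = (1 - cos(6*v))/2.
An antiderivative is F(v) = v/2 - sin(6*v)/12.
Then F(pi/9) - F(-pi/9) = (-sqrt(3)/24 + pi/18) - (-pi/18 + sqrt(3)/24) = -sqrt(3)/12 + pi/9.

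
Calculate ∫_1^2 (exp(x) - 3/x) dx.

An antiderivative is F(x) = exp(x) - 3*log(x).
Then F(2) - F(1) = (-log(8) + exp(2)) - (exp(1)) = -exp(1) - log(8) + exp(2).

-exp(1) - log(8) + exp(2)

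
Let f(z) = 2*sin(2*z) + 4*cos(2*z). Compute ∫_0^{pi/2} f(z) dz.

An antiderivative is F(z) = 2*sin(2*z) - cos(2*z).
Then F(pi/2) - F(0) = (1) - (-1) = 2.

2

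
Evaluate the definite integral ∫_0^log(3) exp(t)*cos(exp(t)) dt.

Let u = exp(t), so du = exp(t) dt. When t = 0, u = 1; when t = log(3), u = 3.
The integral becomes ∫ cos(u) du from 1 to 3, with antiderivative sin(u).
Back in t: F(t) = sin(exp(t)).
Then F(log(3)) - F(0) = (sin(3)) - (sin(1)) = -sin(1) + sin(3).

-sin(1) + sin(3)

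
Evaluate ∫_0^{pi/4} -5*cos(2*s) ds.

An antiderivative is F(s) = -5*sin(2*s)/2.
Then F(pi/4) - F(0) = (-5/2) - (0) = -5/2.

-5/2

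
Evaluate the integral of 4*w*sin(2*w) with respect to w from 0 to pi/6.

-pi/6 + sqrt(3)/2

Integrate by parts once (u = w, dv = 4*sin(2*w) dw).
An antiderivative is F(w) = -2*w*cos(2*w) + sin(2*w).
Then F(pi/6) - F(0) = (-pi/6 + sqrt(3)/2) - (0) = -pi/6 + sqrt(3)/2.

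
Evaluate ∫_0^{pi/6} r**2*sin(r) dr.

-2 - sqrt(3)*pi**2/72 + pi/6 + sqrt(3)

Integrate by parts twice (u = r^2, dv = sin(r) dr).
An antiderivative is F(r) = -r**2*cos(r) + 2*r*sin(r) + 2*cos(r).
Then F(pi/6) - F(0) = (-sqrt(3)*pi**2/72 + pi/6 + sqrt(3)) - (2) = -2 - sqrt(3)*pi**2/72 + pi/6 + sqrt(3).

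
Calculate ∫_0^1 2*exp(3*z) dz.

An antiderivative is F(z) = 2*exp(3*z)/3.
Then F(1) - F(0) = (2*exp(3)/3) - (2/3) = -2/3 + 2*exp(3)/3.

-2/3 + 2*exp(3)/3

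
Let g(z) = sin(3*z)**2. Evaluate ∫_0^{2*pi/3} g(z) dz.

Use the identity sin^2(3*z) = (1 - cos(6*z))/2.
An antiderivative is F(z) = z/2 - sin(6*z)/12.
Then F(2*pi/3) - F(0) = (pi/3) - (0) = pi/3.

pi/3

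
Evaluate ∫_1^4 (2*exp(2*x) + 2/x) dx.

-exp(2) + log(16) + exp(8)

An antiderivative is F(x) = exp(2*x) + 2*log(x).
Then F(4) - F(1) = (log(16) + exp(8)) - (exp(2)) = -exp(2) + log(16) + exp(8).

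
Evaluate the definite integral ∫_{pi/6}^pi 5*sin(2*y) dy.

An antiderivative is F(y) = -5*cos(2*y)/2.
Then F(pi) - F(pi/6) = (-5/2) - (-5/4) = -5/4.

-5/4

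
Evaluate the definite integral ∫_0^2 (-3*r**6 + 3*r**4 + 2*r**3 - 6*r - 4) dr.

By the power rule, an antiderivative is F(r) = -3*r**7/7 + 3*r**5/5 + r**4/2 - 3*r**2 - 4*r.
Then F(2) - F(0) = (-1668/35) - (0) = -1668/35.

-1668/35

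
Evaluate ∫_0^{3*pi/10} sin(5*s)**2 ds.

3*pi/20

Use the identity sin^2(5*s) = (1 - cos(10*s))/2.
An antiderivative is F(s) = s/2 - sin(10*s)/20.
Then F(3*pi/10) - F(0) = (3*pi/20) - (0) = 3*pi/20.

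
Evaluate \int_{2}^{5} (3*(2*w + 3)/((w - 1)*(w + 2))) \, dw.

Factor the denominator: w**2 + w - 2 = (w + 2)(w - 1).
Partial fractions: 3*(2*w + 3)/((w - 1)*(w + 2)) = 1/(w + 2) + 5/(w - 1).
An antiderivative is F(w) = 5*log(w - 1) + log(w + 2).
Then F(5) - F(2) = (log(7) + 10*log(2)) - (log(4)) = log(7) + 8*log(2).

log(7) + 8*log(2)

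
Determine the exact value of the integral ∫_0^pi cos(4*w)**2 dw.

Use the identity cos^2(4*w) = (1 + cos(8*w))/2.
An antiderivative is F(w) = w/2 + sin(8*w)/16.
Then F(pi) - F(0) = (pi/2) - (0) = pi/2.

pi/2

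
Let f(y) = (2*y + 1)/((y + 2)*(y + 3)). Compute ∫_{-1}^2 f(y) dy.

-11*log(2) + 5*log(5)

Factor the denominator: y**2 + 5*y + 6 = (y + 3)(y + 2).
Partial fractions: (2*y + 1)/((y + 2)*(y + 3)) = 5/(y + 3) - 3/(y + 2).
An antiderivative is F(y) = -3*log(y + 2) + 5*log(y + 3).
Then F(2) - F(-1) = (-6*log(2) + 5*log(5)) - (log(32)) = -11*log(2) + 5*log(5).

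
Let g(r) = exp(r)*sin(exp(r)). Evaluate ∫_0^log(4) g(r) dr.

Let u = exp(r), so du = exp(r) dr. When r = 0, u = 1; when r = log(4), u = 4.
The integral becomes ∫ sin(u) du from 1 to 4, with antiderivative -cos(u).
Back in r: F(r) = -cos(exp(r)).
Then F(log(4)) - F(0) = (-cos(4)) - (-cos(1)) = cos(1) - cos(4).

cos(1) - cos(4)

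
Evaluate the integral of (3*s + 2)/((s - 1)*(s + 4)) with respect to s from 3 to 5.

-2*log(7) + log(2) + 4*log(3)

Factor the denominator: s**2 + 3*s - 4 = (s + 4)(s - 1).
Partial fractions: (3*s + 2)/((s - 1)*(s + 4)) = 2/(s + 4) + 1/(s - 1).
An antiderivative is F(s) = log(s - 1) + 2*log(s + 4).
Then F(5) - F(3) = (2*log(2) + 4*log(3)) - (log(98)) = -2*log(7) + log(2) + 4*log(3).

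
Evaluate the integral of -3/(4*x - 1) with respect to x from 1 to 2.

-3*log(7)/4 + 3*log(3)/4

An antiderivative is F(x) = -3*log(4*x - 1)/4.
Then F(2) - F(1) = (-3*log(7)/4) - (-3*log(3)/4) = -3*log(7)/4 + 3*log(3)/4.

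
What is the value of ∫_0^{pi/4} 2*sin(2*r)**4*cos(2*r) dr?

Let u = sin(2*r), so du = 2*cos(2*r) dr. When r = 0, u = 0; when r = pi/4, u = 1.
The integral becomes ∫ u**4 du from 0 to 1, with antiderivative u**5/5.
Back in r: F(r) = sin(2*r)**5/5.
Then F(pi/4) - F(0) = (1/5) - (0) = 1/5.

1/5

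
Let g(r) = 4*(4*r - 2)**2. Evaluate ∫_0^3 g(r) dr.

336

Let u = 4*r - 2, so du = 4 dr. When r = 0, u = -2; when r = 3, u = 10.
The integral becomes ∫ u**2 du from -2 to 10, with antiderivative u**3/3.
Back in r: F(r) = (4*r - 2)**3/3.
Then F(3) - F(0) = (1000/3) - (-8/3) = 336.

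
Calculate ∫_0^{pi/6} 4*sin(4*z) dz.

An antiderivative is F(z) = -cos(4*z).
Then F(pi/6) - F(0) = (1/2) - (-1) = 3/2.

3/2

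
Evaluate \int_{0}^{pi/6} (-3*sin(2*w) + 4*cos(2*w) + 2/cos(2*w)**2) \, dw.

An antiderivative is F(w) = 2*sin(2*w) + 3*cos(2*w)/2 + tan(2*w).
Then F(pi/6) - F(0) = (3/4 + 2*sqrt(3)) - (3/2) = -3/4 + 2*sqrt(3).

-3/4 + 2*sqrt(3)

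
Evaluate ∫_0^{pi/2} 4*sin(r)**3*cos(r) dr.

Let u = sin(r), so du = cos(r) dr. When r = 0, u = 0; when r = pi/2, u = 1.
The integral becomes 4·∫ u**3 du from 0 to 1, with antiderivative u**4.
Back in r: F(r) = sin(r)**4.
Then F(pi/2) - F(0) = (1) - (0) = 1.

1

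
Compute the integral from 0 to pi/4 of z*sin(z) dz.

Integrate by parts once (u = z, dv = sin(z) dz).
An antiderivative is F(z) = -z*cos(z) + sin(z).
Then F(pi/4) - F(0) = (sqrt(2)*(4 - pi)/8) - (0) = sqrt(2)*(4 - pi)/8.

sqrt(2)*(4 - pi)/8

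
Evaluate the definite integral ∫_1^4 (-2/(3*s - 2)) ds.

An antiderivative is F(s) = -2*log(3*s - 2)/3.
Then F(4) - F(1) = (-2*log(10)/3) - (0) = -2*log(10)/3.

-2*log(10)/3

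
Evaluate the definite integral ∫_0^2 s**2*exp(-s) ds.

2 - 10*exp(-2)

Integrate by parts twice (u = s^2, dv = exp(-s) ds).
An antiderivative is F(s) = (-s**2 - 2*s - 2)*exp(-s).
Then F(2) - F(0) = (-10*exp(-2)) - (-2) = 2 - 10*exp(-2).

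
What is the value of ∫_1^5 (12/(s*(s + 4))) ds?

-6*log(3) + 6*log(5)

Factor the denominator: s**2 + 4*s = (s + 4)s.
Partial fractions: 12/(s*(s + 4)) = -3/(s + 4) + 3/s.
An antiderivative is F(s) = 3*log(s) - 3*log(s + 4).
Then F(5) - F(1) = (-6*log(3) + 3*log(5)) - (-3*log(5)) = -6*log(3) + 6*log(5).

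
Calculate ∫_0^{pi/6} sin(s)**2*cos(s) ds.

1/24

Let u = sin(s), so du = cos(s) ds. When s = 0, u = 0; when s = pi/6, u = 1/2.
The integral becomes ∫ u**2 du from 0 to 1/2, with antiderivative u**3/3.
Back in s: F(s) = sin(s)**3/3.
Then F(pi/6) - F(0) = (1/24) - (0) = 1/24.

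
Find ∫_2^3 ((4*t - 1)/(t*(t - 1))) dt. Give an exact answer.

log(12)

Factor the denominator: t**2 - t = t(t - 1).
Partial fractions: (4*t - 1)/(t*(t - 1)) = 1/t + 3/(t - 1).
An antiderivative is F(t) = log(t) + 3*log(t - 1).
Then F(3) - F(2) = (log(24)) - (log(2)) = log(12).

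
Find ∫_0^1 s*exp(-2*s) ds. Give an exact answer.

(-3 + exp(2))*exp(-2)/4

Integrate by parts once (u = s, dv = exp(-2*s) ds).
An antiderivative is F(s) = (-2*s - 1)*exp(-2*s)/4.
Then F(1) - F(0) = (-3*exp(-2)/4) - (-1/4) = (-3 + exp(2))*exp(-2)/4.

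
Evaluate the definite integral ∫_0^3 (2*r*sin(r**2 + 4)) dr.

Let u = r**2 + 4, so du = 2*r dr. When r = 0, u = 4; when r = 3, u = 13.
The integral becomes ∫ sin(u) du from 4 to 13, with antiderivative -cos(u).
Back in r: F(r) = -cos(r**2 + 4).
Then F(3) - F(0) = (-cos(13)) - (-cos(4)) = -cos(13) + cos(4).

-cos(13) + cos(4)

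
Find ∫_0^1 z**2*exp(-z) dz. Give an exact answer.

2 - 5*exp(-1)

Integrate by parts twice (u = z^2, dv = exp(-z) dz).
An antiderivative is F(z) = (-z**2 - 2*z - 2)*exp(-z).
Then F(1) - F(0) = (-5*exp(-1)) - (-2) = 2 - 5*exp(-1).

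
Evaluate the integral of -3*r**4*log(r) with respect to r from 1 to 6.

933 - 23328*log(6)/5

Integrate by parts once (u = ln r, dv = -3*r**4 dr).
An antiderivative is F(r) = -3*r**5*(5*log(r) - 1)/25.
Then F(6) - F(1) = (23328/25 - 23328*log(6)/5) - (3/25) = 933 - 23328*log(6)/5.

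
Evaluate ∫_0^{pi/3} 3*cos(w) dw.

3*sqrt(3)/2

An antiderivative is F(w) = 3*sin(w).
Then F(pi/3) - F(0) = (3*sqrt(3)/2) - (0) = 3*sqrt(3)/2.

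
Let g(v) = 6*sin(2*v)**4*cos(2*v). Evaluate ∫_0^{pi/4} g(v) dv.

3/5

Let u = sin(2*v), so du = 2*cos(2*v) dv. When v = 0, u = 0; when v = pi/4, u = 1.
The integral becomes 3·∫ u**4 du from 0 to 1, with antiderivative 3*u**5/5.
Back in v: F(v) = 3*sin(2*v)**5/5.
Then F(pi/4) - F(0) = (3/5) - (0) = 3/5.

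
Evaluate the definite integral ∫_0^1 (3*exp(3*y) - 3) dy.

-4 + exp(3)

An antiderivative is F(y) = exp(3*y) - 3*y.
Then F(1) - F(0) = (-3 + exp(3)) - (1) = -4 + exp(3).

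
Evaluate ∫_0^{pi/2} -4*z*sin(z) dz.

Integrate by parts once (u = z, dv = -4*sin(z) dz).
An antiderivative is F(z) = 4*z*cos(z) - 4*sin(z).
Then F(pi/2) - F(0) = (-4) - (0) = -4.

-4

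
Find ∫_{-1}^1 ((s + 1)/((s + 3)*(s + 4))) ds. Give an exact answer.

-3*log(3) - 2*log(2) + 3*log(5)

Factor the denominator: s**2 + 7*s + 12 = (s + 4)(s + 3).
Partial fractions: (s + 1)/((s + 3)*(s + 4)) = 3/(s + 4) - 2/(s + 3).
An antiderivative is F(s) = -2*log(s + 3) + 3*log(s + 4).
Then F(1) - F(-1) = (-4*log(2) + 3*log(5)) - (log(27/4)) = -3*log(3) - 2*log(2) + 3*log(5).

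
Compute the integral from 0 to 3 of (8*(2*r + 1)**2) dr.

456

Let u = 2*r + 1, so du = 2 dr. When r = 0, u = 1; when r = 3, u = 7.
The integral becomes 4·∫ u**2 du from 1 to 7, with antiderivative 4*u**3/3.
Back in r: F(r) = 4*(2*r + 1)**3/3.
Then F(3) - F(0) = (1372/3) - (4/3) = 456.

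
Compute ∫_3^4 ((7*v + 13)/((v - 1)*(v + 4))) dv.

Factor the denominator: v**2 + 3*v - 4 = (v + 4)(v - 1).
Partial fractions: (7*v + 13)/((v - 1)*(v + 4)) = 3/(v + 4) + 4/(v - 1).
An antiderivative is F(v) = 4*log(v - 1) + 3*log(v + 4).
Then F(4) - F(3) = (4*log(3) + 9*log(2)) - (4*log(2) + 3*log(7)) = -3*log(7) + 5*log(2) + 4*log(3).

-3*log(7) + 5*log(2) + 4*log(3)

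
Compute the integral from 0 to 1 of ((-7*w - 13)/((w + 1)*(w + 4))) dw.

Factor the denominator: w**2 + 5*w + 4 = (w + 4)(w + 1).
Partial fractions: (-7*w - 13)/((w + 1)*(w + 4)) = -5/(w + 4) - 2/(w + 1).
An antiderivative is F(w) = -2*log(w + 1) - 5*log(w + 4).
Then F(1) - F(0) = (-5*log(5) - 2*log(2)) - (-10*log(2)) = -5*log(5) + 8*log(2).

-5*log(5) + 8*log(2)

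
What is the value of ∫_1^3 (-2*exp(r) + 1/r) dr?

-2*exp(3) + log(3) + 2*exp(1)

An antiderivative is F(r) = -2*exp(r) + log(r).
Then F(3) - F(1) = (-2*exp(3) + log(3)) - (-2*exp(1)) = -2*exp(3) + log(3) + 2*exp(1).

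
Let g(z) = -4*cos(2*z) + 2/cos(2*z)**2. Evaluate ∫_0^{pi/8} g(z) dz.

An antiderivative is F(z) = -2*sin(2*z) + tan(2*z).
Then F(pi/8) - F(0) = (1 - sqrt(2)) - (0) = 1 - sqrt(2).

1 - sqrt(2)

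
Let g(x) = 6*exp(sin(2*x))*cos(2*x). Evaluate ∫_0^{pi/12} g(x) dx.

-3 + 3*exp(1/2)

Let u = sin(2*x), so du = 2*cos(2*x) dx. When x = 0, u = 0; when x = pi/12, u = 1/2.
The integral becomes 3·∫ exp(u) du from 0 to 1/2, with antiderivative 3*exp(u).
Back in x: F(x) = 3*exp(sin(2*x)).
Then F(pi/12) - F(0) = (3*exp(1/2)) - (3) = -3 + 3*exp(1/2).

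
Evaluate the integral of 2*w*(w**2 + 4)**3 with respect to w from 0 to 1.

369/4

Let u = w**2 + 4, so du = 2*w dw. When w = 0, u = 4; when w = 1, u = 5.
The integral becomes ∫ u**3 du from 4 to 5, with antiderivative u**4/4.
Back in w: F(w) = (w**2 + 4)**4/4.
Then F(1) - F(0) = (625/4) - (64) = 369/4.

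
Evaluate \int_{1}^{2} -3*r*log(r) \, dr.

9/4 - log(64)

Integrate by parts once (u = ln r, dv = -3*r dr).
An antiderivative is F(r) = -3*r**2*(2*log(r) - 1)/4.
Then F(2) - F(1) = (3 - log(64)) - (3/4) = 9/4 - log(64).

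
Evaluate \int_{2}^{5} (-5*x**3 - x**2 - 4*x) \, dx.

By the power rule, an antiderivative is F(x) = -5*x**4/4 - x**3/3 - 2*x**2.
Then F(5) - F(2) = (-10475/12) - (-92/3) = -3369/4.

-3369/4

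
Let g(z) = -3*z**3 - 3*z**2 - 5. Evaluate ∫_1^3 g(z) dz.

By the power rule, an antiderivative is F(z) = -3*z**4/4 - z**3 - 5*z.
Then F(3) - F(1) = (-411/4) - (-27/4) = -96.

-96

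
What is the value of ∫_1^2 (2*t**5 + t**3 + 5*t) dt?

129/4

By the power rule, an antiderivative is F(t) = t**6/3 + t**4/4 + 5*t**2/2.
Then F(2) - F(1) = (106/3) - (37/12) = 129/4.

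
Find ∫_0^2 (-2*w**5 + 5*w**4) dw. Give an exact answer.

32/3

By the power rule, an antiderivative is F(w) = -w**6/3 + w**5.
Then F(2) - F(0) = (32/3) - (0) = 32/3.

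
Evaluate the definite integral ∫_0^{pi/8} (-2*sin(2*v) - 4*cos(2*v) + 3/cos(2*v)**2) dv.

An antiderivative is F(v) = -2*sin(2*v) + cos(2*v) + 3*tan(2*v)/2.
Then F(pi/8) - F(0) = (3/2 - sqrt(2)/2) - (1) = 1/2 - sqrt(2)/2.

1/2 - sqrt(2)/2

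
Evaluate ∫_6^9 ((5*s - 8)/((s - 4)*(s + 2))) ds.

-11*log(2) + 2*log(5) + 3*log(11)

Factor the denominator: s**2 - 2*s - 8 = (s + 2)(s - 4).
Partial fractions: (5*s - 8)/((s - 4)*(s + 2)) = 3/(s + 2) + 2/(s - 4).
An antiderivative is F(s) = 2*log(s - 4) + 3*log(s + 2).
Then F(9) - F(6) = (2*log(5) + 3*log(11)) - (11*log(2)) = -11*log(2) + 2*log(5) + 3*log(11).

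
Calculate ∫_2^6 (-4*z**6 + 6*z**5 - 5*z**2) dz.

By the power rule, an antiderivative is F(z) = -4*z**7/7 + z**6 - 5*z**3/3.
Then F(6) - F(2) = (-795672/7) - (-472/21) = -2386544/21.

-2386544/21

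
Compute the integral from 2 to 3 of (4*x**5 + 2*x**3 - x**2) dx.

939/2

By the power rule, an antiderivative is F(x) = 2*x**6/3 + x**4/2 - x**3/3.
Then F(3) - F(2) = (1035/2) - (48) = 939/2.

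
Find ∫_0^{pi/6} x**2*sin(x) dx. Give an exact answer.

Integrate by parts twice (u = x^2, dv = sin(x) dx).
An antiderivative is F(x) = -x**2*cos(x) + 2*x*sin(x) + 2*cos(x).
Then F(pi/6) - F(0) = (-sqrt(3)*pi**2/72 + pi/6 + sqrt(3)) - (2) = -2 - sqrt(3)*pi**2/72 + pi/6 + sqrt(3).

-2 - sqrt(3)*pi**2/72 + pi/6 + sqrt(3)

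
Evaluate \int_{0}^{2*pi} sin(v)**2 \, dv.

pi

Use the identity sin^2(v) = (1 - cos(2*v))/2.
An antiderivative is F(v) = v/2 - sin(2*v)/4.
Then F(2*pi) - F(0) = (pi) - (0) = pi.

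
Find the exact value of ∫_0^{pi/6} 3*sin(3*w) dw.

An antiderivative is F(w) = -cos(3*w).
Then F(pi/6) - F(0) = (0) - (-1) = 1.

1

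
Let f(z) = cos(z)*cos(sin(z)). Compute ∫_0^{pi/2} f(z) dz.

sin(1)

Let u = sin(z), so du = cos(z) dz. When z = 0, u = 0; when z = pi/2, u = 1.
The integral becomes ∫ cos(u) du from 0 to 1, with antiderivative sin(u).
Back in z: F(z) = sin(sin(z)).
Then F(pi/2) - F(0) = (sin(1)) - (0) = sin(1).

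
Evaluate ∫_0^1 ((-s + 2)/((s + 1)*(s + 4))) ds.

log(32/25)

Factor the denominator: s**2 + 5*s + 4 = (s + 4)(s + 1).
Partial fractions: (-s + 2)/((s + 1)*(s + 4)) = -2/(s + 4) + 1/(s + 1).
An antiderivative is F(s) = log(s + 1) - 2*log(s + 4).
Then F(1) - F(0) = (log(2/25)) - (-log(16)) = log(32/25).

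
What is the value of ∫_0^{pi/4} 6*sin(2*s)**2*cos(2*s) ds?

Let u = sin(2*s), so du = 2*cos(2*s) ds. When s = 0, u = 0; when s = pi/4, u = 1.
The integral becomes 3·∫ u**2 du from 0 to 1, with antiderivative u**3.
Back in s: F(s) = sin(2*s)**3.
Then F(pi/4) - F(0) = (1) - (0) = 1.

1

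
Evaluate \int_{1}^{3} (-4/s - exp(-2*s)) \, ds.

(-8*exp(6)*log(3) - exp(4) + 1)*exp(-6)/2

An antiderivative is F(s) = -4*log(s) + exp(-2*s)/2.
Then F(3) - F(1) = (-4*log(3) + exp(-6)/2) - (exp(-2)/2) = (-8*exp(6)*log(3) - exp(4) + 1)*exp(-6)/2.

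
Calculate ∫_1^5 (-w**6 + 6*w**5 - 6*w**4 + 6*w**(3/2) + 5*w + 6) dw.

60*sqrt(5) + 27868/35

By the power rule, an antiderivative is F(w) = -w**7/7 + w**6 + 12*w**(5/2)/5 - 6*w**5/5 + 5*w**2/2 + 6*w.
Then F(5) - F(1) = (60*sqrt(5) + 11295/14) - (739/70) = 60*sqrt(5) + 27868/35.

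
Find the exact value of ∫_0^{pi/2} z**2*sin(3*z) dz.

Integrate by parts twice (u = z^2, dv = sin(3*z) dz).
An antiderivative is F(z) = -z**2*cos(3*z)/3 + 2*z*sin(3*z)/9 + 2*cos(3*z)/27.
Then F(pi/2) - F(0) = (-pi/9) - (2/27) = -pi/9 - 2/27.

-pi/9 - 2/27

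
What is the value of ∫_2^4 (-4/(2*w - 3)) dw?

-log(25)

An antiderivative is F(w) = -2*log(2*w - 3).
Then F(4) - F(2) = (-log(25)) - (0) = -log(25).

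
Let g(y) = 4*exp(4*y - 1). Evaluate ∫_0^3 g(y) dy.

Let u = 4*y - 1, so du = 4 dy. When y = 0, u = -1; when y = 3, u = 11.
The integral becomes ∫ exp(u) du from -1 to 11, with antiderivative exp(u).
Back in y: F(y) = exp(4*y - 1).
Then F(3) - F(0) = (exp(11)) - (exp(-1)) = -(1 - exp(12))*exp(-1).

-(1 - exp(12))*exp(-1)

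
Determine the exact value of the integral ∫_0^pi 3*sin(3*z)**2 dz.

3*pi/2

Use the identity sin^2(3*z) = (1 - cos(6*z))/2.
An antiderivative is F(z) = 3*z/2 - sin(6*z)/4.
Then F(pi) - F(0) = (3*pi/2) - (0) = 3*pi/2.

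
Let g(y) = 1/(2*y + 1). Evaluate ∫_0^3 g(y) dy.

log(7)/2

An antiderivative is F(y) = log(2*y + 1)/2.
Then F(3) - F(0) = (log(7)/2) - (0) = log(7)/2.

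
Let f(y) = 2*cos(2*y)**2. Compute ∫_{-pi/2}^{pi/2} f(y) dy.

pi

Use the identity cos^2(2*y) = (1 + cos(4*y))/2.
An antiderivative is F(y) = y + sin(4*y)/4.
Then F(pi/2) - F(-pi/2) = (pi/2) - (-pi/2) = pi.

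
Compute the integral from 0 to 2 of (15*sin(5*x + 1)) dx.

Let u = 5*x + 1, so du = 5 dx. When x = 0, u = 1; when x = 2, u = 11.
The integral becomes 3·∫ sin(u) du from 1 to 11, with antiderivative -3*cos(u).
Back in x: F(x) = -3*cos(5*x + 1).
Then F(2) - F(0) = (-3*cos(11)) - (-3*cos(1)) = -3*cos(11) + 3*cos(1).

-3*cos(11) + 3*cos(1)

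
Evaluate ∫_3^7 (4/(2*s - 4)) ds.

log(25)

An antiderivative is F(s) = 2*log(2*s - 4).
Then F(7) - F(3) = (log(100)) - (log(4)) = log(25).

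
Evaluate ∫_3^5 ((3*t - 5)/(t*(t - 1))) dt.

-5*log(3) - 2*log(2) + 5*log(5)

Factor the denominator: t**2 - t = t(t - 1).
Partial fractions: (3*t - 5)/(t*(t - 1)) = 5/t - 2/(t - 1).
An antiderivative is F(t) = 5*log(t) - 2*log(t - 1).
Then F(5) - F(3) = (-4*log(2) + 5*log(5)) - (-2*log(2) + 5*log(3)) = -5*log(3) - 2*log(2) + 5*log(5).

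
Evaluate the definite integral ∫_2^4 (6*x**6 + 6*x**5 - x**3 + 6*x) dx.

125592/7

By the power rule, an antiderivative is F(x) = 6*x**7/7 + x**6 - x**4/4 + 3*x**2.
Then F(4) - F(2) = (126864/7) - (1272/7) = 125592/7.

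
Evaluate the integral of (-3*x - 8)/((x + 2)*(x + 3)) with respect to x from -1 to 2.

Factor the denominator: x**2 + 5*x + 6 = (x + 3)(x + 2).
Partial fractions: (-3*x - 8)/((x + 2)*(x + 3)) = -1/(x + 3) - 2/(x + 2).
An antiderivative is F(x) = -2*log(x + 2) - log(x + 3).
Then F(2) - F(-1) = (-log(80)) - (-log(2)) = -log(40).

-log(40)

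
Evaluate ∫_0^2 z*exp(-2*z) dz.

Integrate by parts once (u = z, dv = exp(-2*z) dz).
An antiderivative is F(z) = (-2*z - 1)*exp(-2*z)/4.
Then F(2) - F(0) = (-5*exp(-4)/4) - (-1/4) = (-5 + exp(4))*exp(-4)/4.

(-5 + exp(4))*exp(-4)/4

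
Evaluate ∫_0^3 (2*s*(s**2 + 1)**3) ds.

Let u = s**2 + 1, so du = 2*s ds. When s = 0, u = 1; when s = 3, u = 10.
The integral becomes ∫ u**3 du from 1 to 10, with antiderivative u**4/4.
Back in s: F(s) = (s**2 + 1)**4/4.
Then F(3) - F(0) = (2500) - (1/4) = 9999/4.

9999/4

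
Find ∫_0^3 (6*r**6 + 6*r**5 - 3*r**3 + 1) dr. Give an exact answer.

71283/28

By the power rule, an antiderivative is F(r) = 6*r**7/7 + r**6 - 3*r**4/4 + r.
Then F(3) - F(0) = (71283/28) - (0) = 71283/28.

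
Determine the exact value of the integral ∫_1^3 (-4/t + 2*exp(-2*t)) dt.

An antiderivative is F(t) = -4*log(t) - exp(-2*t).
Then F(3) - F(1) = (-4*log(3) - exp(-6)) - (-exp(-2)) = -4*log(3) - exp(-6) + exp(-2).

-4*log(3) - exp(-6) + exp(-2)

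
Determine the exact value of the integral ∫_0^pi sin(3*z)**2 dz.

pi/2

Use the identity sin^2(3*z) = (1 - cos(6*z))/2.
An antiderivative is F(z) = z/2 - sin(6*z)/12.
Then F(pi) - F(0) = (pi/2) - (0) = pi/2.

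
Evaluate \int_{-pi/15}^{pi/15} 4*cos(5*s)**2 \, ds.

sqrt(3)/5 + 4*pi/15

Use the identity cos^2(5*s) = (1 + cos(10*s))/2.
An antiderivative is F(s) = 2*s + sin(10*s)/5.
Then F(pi/15) - F(-pi/15) = (sqrt(3)/10 + 2*pi/15) - (-2*pi/15 - sqrt(3)/10) = sqrt(3)/5 + 4*pi/15.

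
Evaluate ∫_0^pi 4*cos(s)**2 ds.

Use the identity cos^2(s) = (1 + cos(2*s))/2.
An antiderivative is F(s) = 2*s + sin(2*s).
Then F(pi) - F(0) = (2*pi) - (0) = 2*pi.

2*pi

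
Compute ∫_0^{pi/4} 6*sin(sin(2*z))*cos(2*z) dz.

Let u = sin(2*z), so du = 2*cos(2*z) dz. When z = 0, u = 0; when z = pi/4, u = 1.
The integral becomes 3·∫ sin(u) du from 0 to 1, with antiderivative -3*cos(u).
Back in z: F(z) = -3*cos(sin(2*z)).
Then F(pi/4) - F(0) = (-3*cos(1)) - (-3) = 3 - 3*cos(1).

3 - 3*cos(1)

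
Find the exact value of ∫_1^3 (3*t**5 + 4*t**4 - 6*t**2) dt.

2528/5

By the power rule, an antiderivative is F(t) = t**6/2 + 4*t**5/5 - 2*t**3.
Then F(3) - F(1) = (5049/10) - (-7/10) = 2528/5.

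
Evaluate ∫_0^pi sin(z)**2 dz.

pi/2

Use the identity sin^2(z) = (1 - cos(2*z))/2.
An antiderivative is F(z) = z/2 - sin(2*z)/4.
Then F(pi) - F(0) = (pi/2) - (0) = pi/2.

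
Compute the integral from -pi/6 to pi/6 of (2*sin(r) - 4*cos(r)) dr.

-4

An antiderivative is F(r) = -4*sin(r) - 2*cos(r).
Then F(pi/6) - F(-pi/6) = (-2 - sqrt(3)) - (2 - sqrt(3)) = -4.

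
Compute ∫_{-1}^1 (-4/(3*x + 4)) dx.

-4*log(7)/3

An antiderivative is F(x) = -4*log(3*x + 4)/3.
Then F(1) - F(-1) = (-4*log(7)/3) - (0) = -4*log(7)/3.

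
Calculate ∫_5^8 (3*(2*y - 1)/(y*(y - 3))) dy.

Factor the denominator: y**2 - 3*y = y(y - 3).
Partial fractions: 3*(2*y - 1)/(y*(y - 3)) = 1/y + 5/(y - 3).
An antiderivative is F(y) = log(y) + 5*log(y - 3).
Then F(8) - F(5) = (3*log(2) + 5*log(5)) - (log(5) + 5*log(2)) = -2*log(2) + 4*log(5).

-2*log(2) + 4*log(5)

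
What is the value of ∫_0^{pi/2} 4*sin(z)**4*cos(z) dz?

4/5

Let u = sin(z), so du = cos(z) dz. When z = 0, u = 0; when z = pi/2, u = 1.
The integral becomes 4·∫ u**4 du from 0 to 1, with antiderivative 4*u**5/5.
Back in z: F(z) = 4*sin(z)**5/5.
Then F(pi/2) - F(0) = (4/5) - (0) = 4/5.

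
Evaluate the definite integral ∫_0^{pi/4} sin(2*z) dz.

1/2

An antiderivative is F(z) = -cos(2*z)/2.
Then F(pi/4) - F(0) = (0) - (-1/2) = 1/2.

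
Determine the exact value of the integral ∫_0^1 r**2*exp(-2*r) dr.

Integrate by parts twice (u = r^2, dv = exp(-2*r) dr).
An antiderivative is F(r) = (-2*r**2 - 2*r - 1)*exp(-2*r)/4.
Then F(1) - F(0) = (-5*exp(-2)/4) - (-1/4) = (-5 + exp(2))*exp(-2)/4.

(-5 + exp(2))*exp(-2)/4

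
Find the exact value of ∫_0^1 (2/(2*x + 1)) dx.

An antiderivative is F(x) = log(2*x + 1).
Then F(1) - F(0) = (log(3)) - (0) = log(3).

log(3)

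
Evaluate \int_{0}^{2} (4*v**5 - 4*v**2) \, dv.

32

By the power rule, an antiderivative is F(v) = 2*v**6/3 - 4*v**3/3.
Then F(2) - F(0) = (32) - (0) = 32.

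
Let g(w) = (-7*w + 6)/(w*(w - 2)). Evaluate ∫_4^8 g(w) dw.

Factor the denominator: w**2 - 2*w = w(w - 2).
Partial fractions: (-7*w + 6)/(w*(w - 2)) = -3/w - 4/(w - 2).
An antiderivative is F(w) = -3*log(w) - 4*log(w - 2).
Then F(8) - F(4) = (-13*log(2) - 4*log(3)) - (-10*log(2)) = -4*log(3) - 3*log(2).

-4*log(3) - 3*log(2)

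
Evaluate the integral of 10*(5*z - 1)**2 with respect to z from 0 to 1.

Let u = 5*z - 1, so du = 5 dz. When z = 0, u = -1; when z = 1, u = 4.
The integral becomes 2·∫ u**2 du from -1 to 4, with antiderivative 2*u**3/3.
Back in z: F(z) = 2*(5*z - 1)**3/3.
Then F(1) - F(0) = (128/3) - (-2/3) = 130/3.

130/3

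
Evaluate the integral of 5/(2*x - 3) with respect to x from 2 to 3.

5*log(3)/2

An antiderivative is F(x) = 5*log(2*x - 3)/2.
Then F(3) - F(2) = (5*log(3)/2) - (0) = 5*log(3)/2.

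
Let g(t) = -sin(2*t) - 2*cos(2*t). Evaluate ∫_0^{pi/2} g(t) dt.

-1

An antiderivative is F(t) = -sin(2*t) + cos(2*t)/2.
Then F(pi/2) - F(0) = (-1/2) - (1/2) = -1.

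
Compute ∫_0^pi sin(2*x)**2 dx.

pi/2

Use the identity sin^2(2*x) = (1 - cos(4*x))/2.
An antiderivative is F(x) = x/2 - sin(4*x)/8.
Then F(pi) - F(0) = (pi/2) - (0) = pi/2.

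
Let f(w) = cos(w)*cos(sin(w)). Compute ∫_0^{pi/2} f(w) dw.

sin(1)

Let u = sin(w), so du = cos(w) dw. When w = 0, u = 0; when w = pi/2, u = 1.
The integral becomes ∫ cos(u) du from 0 to 1, with antiderivative sin(u).
Back in w: F(w) = sin(sin(w)).
Then F(pi/2) - F(0) = (sin(1)) - (0) = sin(1).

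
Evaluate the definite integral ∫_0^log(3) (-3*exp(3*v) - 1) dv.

An antiderivative is F(v) = -exp(3*v) - v.
Then F(log(3)) - F(0) = (-27 - log(3)) - (-1) = -26 - log(3).

-26 - log(3)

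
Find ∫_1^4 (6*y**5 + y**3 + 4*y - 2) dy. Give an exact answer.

16731/4

By the power rule, an antiderivative is F(y) = y**6 + y**4/4 + 2*y**2 - 2*y.
Then F(4) - F(1) = (4184) - (5/4) = 16731/4.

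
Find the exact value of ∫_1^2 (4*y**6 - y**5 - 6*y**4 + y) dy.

By the power rule, an antiderivative is F(y) = 4*y**7/7 - y**6/6 - 6*y**5/5 + y**2/2.
Then F(2) - F(1) = (2738/105) - (-31/105) = 923/35.

923/35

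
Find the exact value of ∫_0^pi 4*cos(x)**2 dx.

Use the identity cos^2(x) = (1 + cos(2*x))/2.
An antiderivative is F(x) = 2*x + sin(2*x).
Then F(pi) - F(0) = (2*pi) - (0) = 2*pi.

2*pi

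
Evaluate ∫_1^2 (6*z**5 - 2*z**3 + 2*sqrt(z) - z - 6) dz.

8*sqrt(2)/3 + 140/3

By the power rule, an antiderivative is F(z) = z**6 - z**4/2 + 4*z**(3/2)/3 - z**2/2 - 6*z.
Then F(2) - F(1) = (8*sqrt(2)/3 + 42) - (-14/3) = 8*sqrt(2)/3 + 140/3.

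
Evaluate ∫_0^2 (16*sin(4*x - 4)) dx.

0

Let u = 4*x - 4, so du = 4 dx. When x = 0, u = -4; when x = 2, u = 4.
The integral becomes 4·∫ sin(u) du from -4 to 4, with antiderivative -4*cos(u).
Back in x: F(x) = -4*cos(4*x - 4).
Then F(2) - F(0) = (-4*cos(4)) - (-4*cos(4)) = 0.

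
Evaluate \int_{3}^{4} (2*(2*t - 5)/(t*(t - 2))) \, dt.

Factor the denominator: t**2 - 2*t = t(t - 2).
Partial fractions: 2*(2*t - 5)/(t*(t - 2)) = 5/t - 1/(t - 2).
An antiderivative is F(t) = 5*log(t) - log(t - 2).
Then F(4) - F(3) = (9*log(2)) - (5*log(3)) = -5*log(3) + 9*log(2).

-5*log(3) + 9*log(2)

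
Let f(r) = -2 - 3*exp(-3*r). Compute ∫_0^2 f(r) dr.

An antiderivative is F(r) = -2*r + exp(-3*r).
Then F(2) - F(0) = (-4 + exp(-6)) - (1) = -5 + exp(-6).

-5 + exp(-6)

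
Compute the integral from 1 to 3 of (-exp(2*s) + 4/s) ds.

-exp(6)/2 + exp(2)/2 + log(81)

An antiderivative is F(s) = -exp(2*s)/2 + 4*log(s).
Then F(3) - F(1) = (-exp(6)/2 + log(81)) - (-exp(2)/2) = -exp(6)/2 + exp(2)/2 + log(81).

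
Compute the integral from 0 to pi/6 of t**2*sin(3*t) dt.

-2/27 + pi/27

Integrate by parts twice (u = t^2, dv = sin(3*t) dt).
An antiderivative is F(t) = -t**2*cos(3*t)/3 + 2*t*sin(3*t)/9 + 2*cos(3*t)/27.
Then F(pi/6) - F(0) = (pi/27) - (2/27) = -2/27 + pi/27.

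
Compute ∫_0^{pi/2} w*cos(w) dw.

-1 + pi/2

Integrate by parts once (u = w, dv = cos(w) dw).
An antiderivative is F(w) = w*sin(w) + cos(w).
Then F(pi/2) - F(0) = (pi/2) - (1) = -1 + pi/2.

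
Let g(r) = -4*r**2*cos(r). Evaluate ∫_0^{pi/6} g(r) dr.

-2*sqrt(3)*pi/3 - pi**2/18 + 4

Integrate by parts twice (u = r^2, dv = -4*cos(r) dr).
An antiderivative is F(r) = -4*r**2*sin(r) - 8*r*cos(r) + 8*sin(r).
Then F(pi/6) - F(0) = (-2*sqrt(3)*pi/3 - pi**2/18 + 4) - (0) = -2*sqrt(3)*pi/3 - pi**2/18 + 4.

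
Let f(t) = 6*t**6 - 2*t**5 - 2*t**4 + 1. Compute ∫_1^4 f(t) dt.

By the power rule, an antiderivative is F(t) = 6*t**7/7 - t**6/3 - 2*t**5/5 + t.
Then F(4) - F(1) = (1288612/105) - (118/105) = 429498/35.

429498/35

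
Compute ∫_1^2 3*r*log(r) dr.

-9/4 + log(64)

Integrate by parts once (u = ln r, dv = 3*r dr).
An antiderivative is F(r) = 3*r**2*(2*log(r) - 1)/4.
Then F(2) - F(1) = (-3 + log(64)) - (-3/4) = -9/4 + log(64).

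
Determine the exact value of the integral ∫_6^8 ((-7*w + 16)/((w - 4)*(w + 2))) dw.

Factor the denominator: w**2 - 2*w - 8 = (w + 2)(w - 4).
Partial fractions: (-7*w + 16)/((w - 4)*(w + 2)) = -5/(w + 2) - 2/(w - 4).
An antiderivative is F(w) = -2*log(w - 4) - 5*log(w + 2).
Then F(8) - F(6) = (-5*log(5) - 9*log(2)) - (-17*log(2)) = -5*log(5) + 8*log(2).

-5*log(5) + 8*log(2)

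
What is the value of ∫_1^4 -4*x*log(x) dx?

Integrate by parts once (u = ln x, dv = -4*x dx).
An antiderivative is F(x) = -x**2*(2*log(x) - 1).
Then F(4) - F(1) = (16 - 64*log(2)) - (1) = 15 - 64*log(2).

15 - 64*log(2)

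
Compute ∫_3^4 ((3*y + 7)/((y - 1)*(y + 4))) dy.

log(18/7)

Factor the denominator: y**2 + 3*y - 4 = (y + 4)(y - 1).
Partial fractions: (3*y + 7)/((y - 1)*(y + 4)) = 1/(y + 4) + 2/(y - 1).
An antiderivative is F(y) = 2*log(y - 1) + log(y + 4).
Then F(4) - F(3) = (log(72)) - (log(28)) = log(18/7).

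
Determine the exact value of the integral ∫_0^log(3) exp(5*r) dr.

242/5

Let u = exp(r), so du = exp(r) dr. When r = 0, u = 1; when r = log(3), u = 3.
The integral becomes ∫ u**4 du from 1 to 3, with antiderivative u**5/5.
Back in r: F(r) = exp(5*r)/5.
Then F(log(3)) - F(0) = (243/5) - (1/5) = 242/5.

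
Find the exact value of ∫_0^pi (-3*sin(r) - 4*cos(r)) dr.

-6

An antiderivative is F(r) = -4*sin(r) + 3*cos(r).
Then F(pi) - F(0) = (-3) - (3) = -6.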